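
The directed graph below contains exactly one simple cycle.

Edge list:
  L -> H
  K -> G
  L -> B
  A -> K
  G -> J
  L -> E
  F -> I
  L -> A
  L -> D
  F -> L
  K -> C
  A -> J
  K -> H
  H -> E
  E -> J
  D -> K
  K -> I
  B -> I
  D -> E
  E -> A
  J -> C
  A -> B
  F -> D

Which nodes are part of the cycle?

DFS with gray/black marking from A:
A gray
  J gray
    C gray
    C black
  J black
  B gray
    I gray
    I black
  B black
  K gray
    G gray
      G→J: J black — skip
    G black
    K→I: I black — skip
    H gray
      E gray
        E→A: A is gray → back edge
Back edge closes the cycle A → K → H → E → A; its vertices are {A, E, H, K}.

A, E, H, K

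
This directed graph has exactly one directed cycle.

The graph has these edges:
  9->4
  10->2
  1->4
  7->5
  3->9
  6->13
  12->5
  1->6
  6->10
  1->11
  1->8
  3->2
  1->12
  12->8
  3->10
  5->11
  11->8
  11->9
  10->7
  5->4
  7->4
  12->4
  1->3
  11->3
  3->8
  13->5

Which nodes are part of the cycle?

3, 5, 7, 10, 11

DFS with gray/black marking from 11:
11 gray
  8 gray
  8 black
  9 gray
    4 gray
    4 black
  9 black
  3 gray
    3→8: 8 black — skip
    10 gray
      7 gray
        5 gray
          5→4: 4 black — skip
          5→11: 11 is gray → back edge
Back edge closes the cycle 11 → 3 → 10 → 7 → 5 → 11; its vertices are {3, 5, 7, 10, 11}.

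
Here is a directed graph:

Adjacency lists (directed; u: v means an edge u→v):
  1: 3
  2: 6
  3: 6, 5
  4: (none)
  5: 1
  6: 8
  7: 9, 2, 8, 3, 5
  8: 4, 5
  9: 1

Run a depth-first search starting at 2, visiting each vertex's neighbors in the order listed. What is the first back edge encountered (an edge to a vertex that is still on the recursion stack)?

3->6

DFS from 2 (visiting each vertex's neighbors in the order listed); mark gray on enter, black on exit:
2 gray
  6 gray
    8 gray
      4 gray
      4 black
      5 gray
        1 gray
          3 gray
            3→6: 6 is gray → back edge
First back edge: 3 → 6.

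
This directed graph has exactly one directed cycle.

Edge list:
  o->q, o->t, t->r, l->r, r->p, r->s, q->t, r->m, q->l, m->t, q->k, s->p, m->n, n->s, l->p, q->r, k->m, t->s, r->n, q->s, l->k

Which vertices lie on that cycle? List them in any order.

DFS with gray/black marking from m:
m gray
  t gray
    s gray
      p gray
      p black
    s black
    r gray
      r→p: p black — skip
      r→s: s black — skip
      r→m: m is gray → back edge
Back edge closes the cycle m → t → r → m; its vertices are {m, r, t}.

m, r, t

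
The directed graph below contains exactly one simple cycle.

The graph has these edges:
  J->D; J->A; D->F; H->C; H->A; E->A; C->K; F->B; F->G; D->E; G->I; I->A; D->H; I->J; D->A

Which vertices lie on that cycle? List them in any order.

DFS with gray/black marking from D:
D gray
  A gray
  A black
  E gray
    E→A: A black — skip
  E black
  H gray
    C gray
      K gray
      K black
    C black
    H→A: A black — skip
  H black
  F gray
    B gray
    B black
    G gray
      I gray
        I→A: A black — skip
        J gray
          J→D: D is gray → back edge
Back edge closes the cycle D → F → G → I → J → D; its vertices are {D, F, G, I, J}.

D, F, G, I, J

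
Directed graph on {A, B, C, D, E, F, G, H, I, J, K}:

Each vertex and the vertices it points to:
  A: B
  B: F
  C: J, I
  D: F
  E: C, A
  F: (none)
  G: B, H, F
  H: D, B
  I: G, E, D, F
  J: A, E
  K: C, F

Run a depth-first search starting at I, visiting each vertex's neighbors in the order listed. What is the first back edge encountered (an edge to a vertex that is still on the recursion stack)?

DFS from I (visiting each vertex's neighbors in the order listed); mark gray on enter, black on exit:
I gray
  G gray
    B gray
      F gray
      F black
    B black
    H gray
      D gray
        D→F: F black — skip
      D black
      H→B: B black — skip
    H black
    G→F: F black — skip
  G black
  E gray
    C gray
      J gray
        A gray
          A→B: B black — skip
        A black
        J→E: E is gray → back edge
First back edge: J → E.

J->E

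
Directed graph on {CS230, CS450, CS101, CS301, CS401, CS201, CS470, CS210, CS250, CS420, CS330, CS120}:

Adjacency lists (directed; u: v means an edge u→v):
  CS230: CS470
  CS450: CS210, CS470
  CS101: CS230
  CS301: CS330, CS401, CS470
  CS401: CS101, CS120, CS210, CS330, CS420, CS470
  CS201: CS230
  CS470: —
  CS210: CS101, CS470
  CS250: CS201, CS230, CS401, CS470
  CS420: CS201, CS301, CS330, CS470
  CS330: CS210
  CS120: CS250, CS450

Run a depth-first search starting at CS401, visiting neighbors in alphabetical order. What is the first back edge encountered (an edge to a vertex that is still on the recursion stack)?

CS250→CS401

DFS from CS401 (visiting neighbors in alphabetical order); mark gray on enter, black on exit:
CS401 gray
  CS101 gray
    CS230 gray
      CS470 gray
      CS470 black
    CS230 black
  CS101 black
  CS120 gray
    CS250 gray
      CS201 gray
        CS201→CS230: CS230 black — skip
      CS201 black
      CS250→CS230: CS230 black — skip
      CS250→CS401: CS401 is gray → back edge
First back edge: CS250 → CS401.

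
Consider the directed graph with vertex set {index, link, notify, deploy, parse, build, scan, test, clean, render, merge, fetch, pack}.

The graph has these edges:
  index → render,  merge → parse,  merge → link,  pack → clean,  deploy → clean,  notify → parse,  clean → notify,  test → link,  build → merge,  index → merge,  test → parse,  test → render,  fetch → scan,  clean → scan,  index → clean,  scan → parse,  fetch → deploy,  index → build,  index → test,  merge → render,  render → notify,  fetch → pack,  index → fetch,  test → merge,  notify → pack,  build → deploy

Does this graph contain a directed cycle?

DFS with white/gray/black marking, starting from fetch:
fetch gray
  deploy gray
    clean gray
      scan gray
        parse gray
        parse black
      scan black
      notify gray
        pack gray
          pack→clean: clean is gray → back edge
Back edge found, so a cycle exists: clean → notify → pack → clean.

Yes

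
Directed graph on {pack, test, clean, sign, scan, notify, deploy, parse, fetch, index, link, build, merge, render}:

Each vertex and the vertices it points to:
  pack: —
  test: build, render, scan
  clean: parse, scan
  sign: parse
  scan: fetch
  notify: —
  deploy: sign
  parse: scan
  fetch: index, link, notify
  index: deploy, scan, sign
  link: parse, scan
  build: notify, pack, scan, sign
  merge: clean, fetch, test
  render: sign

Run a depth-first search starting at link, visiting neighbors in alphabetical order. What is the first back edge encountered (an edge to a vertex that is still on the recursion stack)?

DFS from link (visiting neighbors in alphabetical order); mark gray on enter, black on exit:
link gray
  parse gray
    scan gray
      fetch gray
        index gray
          deploy gray
            sign gray
              sign→parse: parse is gray → back edge
First back edge: sign → parse.

sign→parse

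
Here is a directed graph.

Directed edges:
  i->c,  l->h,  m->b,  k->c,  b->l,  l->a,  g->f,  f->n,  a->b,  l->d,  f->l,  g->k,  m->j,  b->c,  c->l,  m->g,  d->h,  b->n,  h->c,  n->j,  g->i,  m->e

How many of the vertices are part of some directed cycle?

A vertex is on a directed cycle iff it belongs to a strongly connected component of size ≥ 2 (or has a self-loop).
The vertices on cycles are {a, b, c, d, h, l} — 6 in total.

6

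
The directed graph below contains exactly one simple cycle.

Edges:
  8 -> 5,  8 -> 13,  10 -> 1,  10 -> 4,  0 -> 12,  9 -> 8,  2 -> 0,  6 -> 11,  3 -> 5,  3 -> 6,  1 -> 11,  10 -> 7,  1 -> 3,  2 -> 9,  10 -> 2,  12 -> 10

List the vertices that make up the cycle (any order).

DFS with gray/black marking from 10:
10 gray
  4 gray
  4 black
  1 gray
    3 gray
      6 gray
        11 gray
        11 black
      6 black
      5 gray
      5 black
    3 black
    1→11: 11 black — skip
  1 black
  2 gray
    9 gray
      8 gray
        8→5: 5 black — skip
        13 gray
        13 black
      8 black
    9 black
    0 gray
      12 gray
        12→10: 10 is gray → back edge
Back edge closes the cycle 10 → 2 → 0 → 12 → 10; its vertices are {0, 2, 10, 12}.

0, 2, 10, 12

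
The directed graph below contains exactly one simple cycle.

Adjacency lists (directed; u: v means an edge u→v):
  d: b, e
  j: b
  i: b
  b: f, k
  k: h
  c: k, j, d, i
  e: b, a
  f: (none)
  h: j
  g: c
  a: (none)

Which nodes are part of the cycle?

DFS with gray/black marking from k:
k gray
  h gray
    j gray
      b gray
        f gray
        f black
        b→k: k is gray → back edge
Back edge closes the cycle k → h → j → b → k; its vertices are {b, h, j, k}.

b, h, j, k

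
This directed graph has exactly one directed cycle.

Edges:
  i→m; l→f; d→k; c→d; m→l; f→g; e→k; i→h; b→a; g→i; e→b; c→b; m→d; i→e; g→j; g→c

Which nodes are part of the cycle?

DFS with gray/black marking from g:
g gray
  j gray
  j black
  i gray
    m gray
      d gray
        k gray
        k black
      d black
      l gray
        f gray
          f→g: g is gray → back edge
Back edge closes the cycle g → i → m → l → f → g; its vertices are {f, g, i, l, m}.

f, g, i, l, m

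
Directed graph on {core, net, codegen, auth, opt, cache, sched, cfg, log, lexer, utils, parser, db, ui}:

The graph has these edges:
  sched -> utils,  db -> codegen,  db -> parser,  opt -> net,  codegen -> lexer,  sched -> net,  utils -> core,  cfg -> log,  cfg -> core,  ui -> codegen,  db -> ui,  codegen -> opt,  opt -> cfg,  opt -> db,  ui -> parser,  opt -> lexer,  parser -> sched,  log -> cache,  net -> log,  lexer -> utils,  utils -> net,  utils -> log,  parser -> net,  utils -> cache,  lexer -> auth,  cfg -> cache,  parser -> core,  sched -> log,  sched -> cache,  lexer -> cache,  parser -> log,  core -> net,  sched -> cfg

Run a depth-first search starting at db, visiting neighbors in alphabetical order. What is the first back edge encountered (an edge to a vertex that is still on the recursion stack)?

opt->db

DFS from db (visiting neighbors in alphabetical order); mark gray on enter, black on exit:
db gray
  codegen gray
    lexer gray
      auth gray
      auth black
      cache gray
      cache black
      utils gray
        utils→cache: cache black — skip
        core gray
          net gray
            log gray
              log→cache: cache black — skip
            log black
          net black
        core black
        utils→log: log black — skip
        utils→net: net black — skip
      utils black
    lexer black
    opt gray
      cfg gray
        cfg→cache: cache black — skip
        cfg→core: core black — skip
        cfg→log: log black — skip
      cfg black
      opt→db: db is gray → back edge
First back edge: opt → db.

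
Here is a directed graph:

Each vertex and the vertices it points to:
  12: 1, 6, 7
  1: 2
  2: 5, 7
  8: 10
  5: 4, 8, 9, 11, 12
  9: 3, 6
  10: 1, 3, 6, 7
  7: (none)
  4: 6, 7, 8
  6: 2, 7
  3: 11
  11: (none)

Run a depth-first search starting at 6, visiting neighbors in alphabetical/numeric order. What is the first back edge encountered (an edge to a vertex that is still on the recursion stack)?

DFS from 6 (visiting neighbors in alphabetical/numeric order); mark gray on enter, black on exit:
6 gray
  2 gray
    5 gray
      4 gray
        4→6: 6 is gray → back edge
First back edge: 4 → 6.

4→6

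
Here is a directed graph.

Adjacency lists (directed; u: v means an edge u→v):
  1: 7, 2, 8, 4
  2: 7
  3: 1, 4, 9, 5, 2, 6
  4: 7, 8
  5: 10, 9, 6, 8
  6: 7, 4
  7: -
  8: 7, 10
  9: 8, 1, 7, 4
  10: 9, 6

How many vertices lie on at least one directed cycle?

6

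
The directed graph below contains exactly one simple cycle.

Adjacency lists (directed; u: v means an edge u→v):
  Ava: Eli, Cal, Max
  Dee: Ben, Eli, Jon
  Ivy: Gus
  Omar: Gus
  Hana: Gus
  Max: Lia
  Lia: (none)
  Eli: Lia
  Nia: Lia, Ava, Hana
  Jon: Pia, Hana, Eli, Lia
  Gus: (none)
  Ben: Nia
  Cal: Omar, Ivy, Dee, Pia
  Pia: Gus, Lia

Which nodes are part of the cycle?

DFS with gray/black marking from Ava:
Ava gray
  Eli gray
    Lia gray
    Lia black
  Eli black
  Cal gray
    Omar gray
      Gus gray
      Gus black
    Omar black
    Ivy gray
      Ivy→Gus: Gus black — skip
    Ivy black
    Dee gray
      Ben gray
        Nia gray
          Nia→Lia: Lia black — skip
          Nia→Ava: Ava is gray → back edge
Back edge closes the cycle Ava → Cal → Dee → Ben → Nia → Ava; its vertices are {Ava, Ben, Cal, Dee, Nia}.

Ava, Ben, Cal, Dee, Nia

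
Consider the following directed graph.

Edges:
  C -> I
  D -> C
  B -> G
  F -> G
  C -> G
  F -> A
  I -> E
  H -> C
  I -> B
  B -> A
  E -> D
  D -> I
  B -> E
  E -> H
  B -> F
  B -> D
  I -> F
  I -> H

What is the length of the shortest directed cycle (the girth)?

For each vertex v, BFS finds the shortest path from v back to v.
The shortest such closed walk is I → B → D → I, length 3.

3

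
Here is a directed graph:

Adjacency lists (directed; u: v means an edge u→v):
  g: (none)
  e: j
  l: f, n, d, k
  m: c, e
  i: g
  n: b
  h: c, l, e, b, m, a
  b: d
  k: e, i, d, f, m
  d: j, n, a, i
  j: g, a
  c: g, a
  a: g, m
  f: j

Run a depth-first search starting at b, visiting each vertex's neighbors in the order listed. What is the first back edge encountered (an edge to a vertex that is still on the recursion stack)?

c→a

DFS from b (visiting each vertex's neighbors in the order listed); mark gray on enter, black on exit:
b gray
  d gray
    j gray
      g gray
      g black
      a gray
        a→g: g black — skip
        m gray
          c gray
            c→g: g black — skip
            c→a: a is gray → back edge
First back edge: c → a.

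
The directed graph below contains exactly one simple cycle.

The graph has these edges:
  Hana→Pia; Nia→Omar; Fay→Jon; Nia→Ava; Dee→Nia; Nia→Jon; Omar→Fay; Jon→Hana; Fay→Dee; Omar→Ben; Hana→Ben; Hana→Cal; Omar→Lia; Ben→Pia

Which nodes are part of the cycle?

Dee, Fay, Nia, Omar

DFS with gray/black marking from Nia:
Nia gray
  Jon gray
    Hana gray
      Cal gray
      Cal black
      Pia gray
      Pia black
      Ben gray
        Ben→Pia: Pia black — skip
      Ben black
    Hana black
  Jon black
  Ava gray
  Ava black
  Omar gray
    Omar→Ben: Ben black — skip
    Fay gray
      Dee gray
        Dee→Nia: Nia is gray → back edge
Back edge closes the cycle Nia → Omar → Fay → Dee → Nia; its vertices are {Dee, Fay, Nia, Omar}.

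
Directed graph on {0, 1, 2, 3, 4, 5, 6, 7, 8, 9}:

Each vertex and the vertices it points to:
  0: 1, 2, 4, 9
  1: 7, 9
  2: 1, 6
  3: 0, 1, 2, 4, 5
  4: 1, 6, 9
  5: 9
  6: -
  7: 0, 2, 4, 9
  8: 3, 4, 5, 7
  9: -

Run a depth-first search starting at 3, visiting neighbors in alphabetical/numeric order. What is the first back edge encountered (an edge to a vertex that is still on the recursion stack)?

DFS from 3 (visiting neighbors in alphabetical/numeric order); mark gray on enter, black on exit:
3 gray
  0 gray
    1 gray
      7 gray
        7→0: 0 is gray → back edge
First back edge: 7 → 0.

7->0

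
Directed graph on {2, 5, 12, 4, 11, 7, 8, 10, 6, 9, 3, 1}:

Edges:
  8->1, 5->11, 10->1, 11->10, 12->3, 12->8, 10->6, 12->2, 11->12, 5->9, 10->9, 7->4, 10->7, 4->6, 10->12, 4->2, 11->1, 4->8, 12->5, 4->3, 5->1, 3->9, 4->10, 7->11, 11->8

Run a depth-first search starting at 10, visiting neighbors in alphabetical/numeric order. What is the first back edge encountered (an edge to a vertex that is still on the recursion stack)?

DFS from 10 (visiting neighbors in alphabetical/numeric order); mark gray on enter, black on exit:
10 gray
  1 gray
  1 black
  6 gray
  6 black
  7 gray
    4 gray
      2 gray
      2 black
      3 gray
        9 gray
        9 black
      3 black
      4→6: 6 black — skip
      8 gray
        8→1: 1 black — skip
      8 black
      4→10: 10 is gray → back edge
First back edge: 4 → 10.

4->10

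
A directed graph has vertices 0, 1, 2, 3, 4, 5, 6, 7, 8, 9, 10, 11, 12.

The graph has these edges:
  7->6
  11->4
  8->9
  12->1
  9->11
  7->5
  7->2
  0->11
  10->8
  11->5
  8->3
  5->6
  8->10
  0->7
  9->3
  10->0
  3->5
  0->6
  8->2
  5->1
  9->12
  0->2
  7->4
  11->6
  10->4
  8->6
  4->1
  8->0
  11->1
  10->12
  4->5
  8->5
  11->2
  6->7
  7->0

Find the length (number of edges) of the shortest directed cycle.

2

For each vertex v, BFS finds the shortest path from v back to v.
The shortest such closed walk is 10 → 8 → 10, length 2.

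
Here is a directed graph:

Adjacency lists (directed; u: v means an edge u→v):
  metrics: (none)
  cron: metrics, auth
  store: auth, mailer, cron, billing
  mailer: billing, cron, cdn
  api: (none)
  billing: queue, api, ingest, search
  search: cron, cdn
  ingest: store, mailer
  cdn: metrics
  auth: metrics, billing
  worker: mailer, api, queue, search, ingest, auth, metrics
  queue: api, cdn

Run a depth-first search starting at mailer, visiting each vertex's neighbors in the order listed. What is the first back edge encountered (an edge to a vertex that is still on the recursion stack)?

DFS from mailer (visiting each vertex's neighbors in the order listed); mark gray on enter, black on exit:
mailer gray
  billing gray
    queue gray
      api gray
      api black
      cdn gray
        metrics gray
        metrics black
      cdn black
    queue black
    billing→api: api black — skip
    ingest gray
      store gray
        auth gray
          auth→metrics: metrics black — skip
          auth→billing: billing is gray → back edge
First back edge: auth → billing.

auth→billing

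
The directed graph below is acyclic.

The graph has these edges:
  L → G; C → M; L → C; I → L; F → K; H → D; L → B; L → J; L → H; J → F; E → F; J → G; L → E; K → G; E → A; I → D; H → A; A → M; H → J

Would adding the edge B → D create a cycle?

No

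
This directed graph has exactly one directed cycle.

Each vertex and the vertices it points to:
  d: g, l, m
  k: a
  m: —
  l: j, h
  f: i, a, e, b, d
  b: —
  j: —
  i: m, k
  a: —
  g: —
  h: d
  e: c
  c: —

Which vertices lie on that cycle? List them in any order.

DFS with gray/black marking from d:
d gray
  g gray
  g black
  l gray
    j gray
    j black
    h gray
      h→d: d is gray → back edge
Back edge closes the cycle d → l → h → d; its vertices are {d, h, l}.

d, h, l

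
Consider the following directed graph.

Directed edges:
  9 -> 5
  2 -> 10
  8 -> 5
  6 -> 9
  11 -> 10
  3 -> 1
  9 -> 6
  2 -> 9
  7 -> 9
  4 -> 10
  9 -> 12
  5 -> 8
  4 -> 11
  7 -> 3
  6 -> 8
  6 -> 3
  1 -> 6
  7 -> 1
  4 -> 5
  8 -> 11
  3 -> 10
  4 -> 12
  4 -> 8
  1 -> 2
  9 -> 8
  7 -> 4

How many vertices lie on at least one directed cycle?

A vertex is on a directed cycle iff it belongs to a strongly connected component of size ≥ 2 (or has a self-loop).
The vertices on cycles are {1, 2, 3, 5, 6, 8, 9} — 7 in total.

7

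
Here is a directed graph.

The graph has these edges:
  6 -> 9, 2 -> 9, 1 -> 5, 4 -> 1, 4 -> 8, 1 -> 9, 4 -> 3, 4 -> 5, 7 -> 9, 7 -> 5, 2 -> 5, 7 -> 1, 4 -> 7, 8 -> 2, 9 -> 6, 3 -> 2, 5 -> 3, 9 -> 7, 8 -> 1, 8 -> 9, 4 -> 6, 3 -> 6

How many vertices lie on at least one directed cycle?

7

A vertex is on a directed cycle iff it belongs to a strongly connected component of size ≥ 2 (or has a self-loop).
The vertices on cycles are {1, 2, 3, 5, 6, 7, 9} — 7 in total.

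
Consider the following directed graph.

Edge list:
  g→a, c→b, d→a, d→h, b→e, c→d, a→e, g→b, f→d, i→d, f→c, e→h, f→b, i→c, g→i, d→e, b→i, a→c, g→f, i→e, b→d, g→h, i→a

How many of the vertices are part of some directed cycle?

5

A vertex is on a directed cycle iff it belongs to a strongly connected component of size ≥ 2 (or has a self-loop).
The vertices on cycles are {a, b, c, d, i} — 5 in total.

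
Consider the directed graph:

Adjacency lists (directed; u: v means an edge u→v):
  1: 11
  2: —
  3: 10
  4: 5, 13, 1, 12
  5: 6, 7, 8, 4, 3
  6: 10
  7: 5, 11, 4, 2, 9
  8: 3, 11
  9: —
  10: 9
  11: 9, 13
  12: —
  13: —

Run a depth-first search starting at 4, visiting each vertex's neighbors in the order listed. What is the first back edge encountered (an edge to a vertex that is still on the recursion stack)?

7→5

DFS from 4 (visiting each vertex's neighbors in the order listed); mark gray on enter, black on exit:
4 gray
  5 gray
    6 gray
      10 gray
        9 gray
        9 black
      10 black
    6 black
    7 gray
      7→5: 5 is gray → back edge
First back edge: 7 → 5.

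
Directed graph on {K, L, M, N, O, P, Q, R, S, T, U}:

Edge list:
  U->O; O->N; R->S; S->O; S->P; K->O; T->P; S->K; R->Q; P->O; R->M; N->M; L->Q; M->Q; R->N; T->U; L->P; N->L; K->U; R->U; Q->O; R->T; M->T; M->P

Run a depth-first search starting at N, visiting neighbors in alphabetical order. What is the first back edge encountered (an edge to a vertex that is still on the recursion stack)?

O→N

DFS from N (visiting neighbors in alphabetical order); mark gray on enter, black on exit:
N gray
  L gray
    P gray
      O gray
        O→N: N is gray → back edge
First back edge: O → N.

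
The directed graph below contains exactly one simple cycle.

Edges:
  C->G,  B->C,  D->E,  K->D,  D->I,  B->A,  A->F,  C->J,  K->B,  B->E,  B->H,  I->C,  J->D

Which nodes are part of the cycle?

C, D, I, J

DFS with gray/black marking from D:
D gray
  I gray
    C gray
      G gray
      G black
      J gray
        J→D: D is gray → back edge
Back edge closes the cycle D → I → C → J → D; its vertices are {C, D, I, J}.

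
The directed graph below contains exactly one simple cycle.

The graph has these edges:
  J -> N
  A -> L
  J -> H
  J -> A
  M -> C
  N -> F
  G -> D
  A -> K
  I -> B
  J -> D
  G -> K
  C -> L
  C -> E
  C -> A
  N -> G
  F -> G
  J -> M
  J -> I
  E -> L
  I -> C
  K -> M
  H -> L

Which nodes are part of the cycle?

A, C, K, M

DFS with gray/black marking from M:
M gray
  C gray
    L gray
    L black
    E gray
      E→L: L black — skip
    E black
    A gray
      A→L: L black — skip
      K gray
        K→M: M is gray → back edge
Back edge closes the cycle M → C → A → K → M; its vertices are {A, C, K, M}.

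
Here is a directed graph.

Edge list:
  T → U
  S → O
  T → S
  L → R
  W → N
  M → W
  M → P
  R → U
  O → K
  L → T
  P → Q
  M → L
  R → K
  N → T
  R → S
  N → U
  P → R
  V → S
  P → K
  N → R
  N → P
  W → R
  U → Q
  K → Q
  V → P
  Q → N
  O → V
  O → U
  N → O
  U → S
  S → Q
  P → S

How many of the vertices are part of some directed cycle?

10

A vertex is on a directed cycle iff it belongs to a strongly connected component of size ≥ 2 (or has a self-loop).
The vertices on cycles are {K, N, O, P, Q, R, S, T, U, V} — 10 in total.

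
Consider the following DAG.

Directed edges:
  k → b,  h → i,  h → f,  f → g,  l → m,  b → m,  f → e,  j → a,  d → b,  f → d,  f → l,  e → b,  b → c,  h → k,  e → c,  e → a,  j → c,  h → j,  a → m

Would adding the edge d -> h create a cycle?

Yes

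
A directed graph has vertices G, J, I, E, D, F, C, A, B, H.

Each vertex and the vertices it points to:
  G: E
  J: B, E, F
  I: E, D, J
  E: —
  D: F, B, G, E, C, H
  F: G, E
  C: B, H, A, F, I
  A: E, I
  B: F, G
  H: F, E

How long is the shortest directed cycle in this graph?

For each vertex v, BFS finds the shortest path from v back to v.
The shortest such closed walk is C → I → D → C, length 3.

3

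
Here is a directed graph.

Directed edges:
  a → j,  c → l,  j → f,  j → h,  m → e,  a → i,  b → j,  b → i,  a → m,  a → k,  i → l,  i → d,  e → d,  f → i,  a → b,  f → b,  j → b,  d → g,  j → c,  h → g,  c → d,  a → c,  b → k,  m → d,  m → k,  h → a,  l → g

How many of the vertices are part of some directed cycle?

A vertex is on a directed cycle iff it belongs to a strongly connected component of size ≥ 2 (or has a self-loop).
The vertices on cycles are {a, b, f, h, j} — 5 in total.

5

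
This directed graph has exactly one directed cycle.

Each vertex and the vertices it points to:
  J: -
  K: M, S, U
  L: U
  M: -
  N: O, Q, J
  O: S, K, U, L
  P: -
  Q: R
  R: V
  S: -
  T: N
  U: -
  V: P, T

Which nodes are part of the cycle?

DFS with gray/black marking from V:
V gray
  P gray
  P black
  T gray
    N gray
      O gray
        S gray
        S black
        K gray
          M gray
          M black
          K→S: S black — skip
          U gray
          U black
        K black
        O→U: U black — skip
        L gray
          L→U: U black — skip
        L black
      O black
      Q gray
        R gray
          R→V: V is gray → back edge
Back edge closes the cycle V → T → N → Q → R → V; its vertices are {N, Q, R, T, V}.

N, Q, R, T, V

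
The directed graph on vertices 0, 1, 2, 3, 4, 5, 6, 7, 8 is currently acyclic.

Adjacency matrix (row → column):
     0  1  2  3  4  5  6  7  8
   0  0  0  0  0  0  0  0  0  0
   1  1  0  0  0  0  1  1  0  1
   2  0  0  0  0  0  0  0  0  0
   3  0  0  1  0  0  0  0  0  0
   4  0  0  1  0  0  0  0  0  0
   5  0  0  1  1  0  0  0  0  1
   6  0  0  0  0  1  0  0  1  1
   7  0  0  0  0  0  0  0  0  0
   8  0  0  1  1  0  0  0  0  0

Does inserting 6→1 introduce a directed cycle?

Yes

Adding 6→1 creates a cycle iff 1 can already reach 6.
Path from 1: 1 → 6.
So 1 → … → 6 → 1 is a cycle.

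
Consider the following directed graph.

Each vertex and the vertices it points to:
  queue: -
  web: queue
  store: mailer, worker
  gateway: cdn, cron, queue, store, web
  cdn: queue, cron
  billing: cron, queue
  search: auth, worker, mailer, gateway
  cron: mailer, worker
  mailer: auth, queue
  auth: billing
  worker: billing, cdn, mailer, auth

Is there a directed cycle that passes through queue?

queue lies on a cycle iff there is a path from queue back to itself.
Exploring from queue, it never reaches itself; equivalently, its strongly connected component is a singleton.

No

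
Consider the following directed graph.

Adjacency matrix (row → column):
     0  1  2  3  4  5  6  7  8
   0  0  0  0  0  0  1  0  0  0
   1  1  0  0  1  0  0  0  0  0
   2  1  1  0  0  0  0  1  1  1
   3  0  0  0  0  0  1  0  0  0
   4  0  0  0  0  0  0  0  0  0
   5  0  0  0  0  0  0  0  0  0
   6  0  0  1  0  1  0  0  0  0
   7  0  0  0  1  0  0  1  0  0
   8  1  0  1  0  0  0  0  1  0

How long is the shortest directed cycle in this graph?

2

For each vertex v, BFS finds the shortest path from v back to v.
The shortest such closed walk is 8 → 2 → 8, length 2.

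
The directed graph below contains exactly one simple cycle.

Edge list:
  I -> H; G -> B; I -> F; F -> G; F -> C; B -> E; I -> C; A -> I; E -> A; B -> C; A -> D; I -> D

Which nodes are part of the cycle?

A, B, E, F, G, I

DFS with gray/black marking from G:
G gray
  B gray
    E gray
      A gray
        D gray
        D black
        I gray
          C gray
          C black
          H gray
          H black
          F gray
            F→G: G is gray → back edge
Back edge closes the cycle G → B → E → A → I → F → G; its vertices are {A, B, E, F, G, I}.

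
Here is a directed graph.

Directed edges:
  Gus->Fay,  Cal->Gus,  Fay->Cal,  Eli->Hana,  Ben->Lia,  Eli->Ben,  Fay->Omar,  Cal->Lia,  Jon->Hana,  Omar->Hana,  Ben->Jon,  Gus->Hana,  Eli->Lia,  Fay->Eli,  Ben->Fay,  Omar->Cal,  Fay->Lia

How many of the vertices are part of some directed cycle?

6

A vertex is on a directed cycle iff it belongs to a strongly connected component of size ≥ 2 (or has a self-loop).
The vertices on cycles are {Ben, Cal, Eli, Fay, Gus, Omar} — 6 in total.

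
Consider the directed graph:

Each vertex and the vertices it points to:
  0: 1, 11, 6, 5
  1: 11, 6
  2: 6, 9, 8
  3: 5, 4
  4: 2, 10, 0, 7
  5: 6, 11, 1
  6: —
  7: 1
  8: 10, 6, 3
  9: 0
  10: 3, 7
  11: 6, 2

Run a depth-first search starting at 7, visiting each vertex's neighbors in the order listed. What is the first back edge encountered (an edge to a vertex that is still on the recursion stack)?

DFS from 7 (visiting each vertex's neighbors in the order listed); mark gray on enter, black on exit:
7 gray
  1 gray
    11 gray
      6 gray
      6 black
      2 gray
        2→6: 6 black — skip
        9 gray
          0 gray
            0→1: 1 is gray → back edge
First back edge: 0 → 1.

0→1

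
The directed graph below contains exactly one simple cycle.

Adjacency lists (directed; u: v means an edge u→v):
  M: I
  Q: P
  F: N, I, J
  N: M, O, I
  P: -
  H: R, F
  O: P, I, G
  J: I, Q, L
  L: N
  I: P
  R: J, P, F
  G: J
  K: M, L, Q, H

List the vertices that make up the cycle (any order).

DFS with gray/black marking from J:
J gray
  I gray
    P gray
    P black
  I black
  Q gray
    Q→P: P black — skip
  Q black
  L gray
    N gray
      M gray
        M→I: I black — skip
      M black
      O gray
        O→P: P black — skip
        O→I: I black — skip
        G gray
          G→J: J is gray → back edge
Back edge closes the cycle J → L → N → O → G → J; its vertices are {G, J, L, N, O}.

G, J, L, N, O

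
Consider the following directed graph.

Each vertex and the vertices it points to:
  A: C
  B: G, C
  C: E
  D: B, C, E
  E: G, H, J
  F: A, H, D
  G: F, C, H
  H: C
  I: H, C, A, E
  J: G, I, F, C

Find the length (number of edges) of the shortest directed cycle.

For each vertex v, BFS finds the shortest path from v back to v.
The shortest such closed walk is J → I → E → J, length 3.

3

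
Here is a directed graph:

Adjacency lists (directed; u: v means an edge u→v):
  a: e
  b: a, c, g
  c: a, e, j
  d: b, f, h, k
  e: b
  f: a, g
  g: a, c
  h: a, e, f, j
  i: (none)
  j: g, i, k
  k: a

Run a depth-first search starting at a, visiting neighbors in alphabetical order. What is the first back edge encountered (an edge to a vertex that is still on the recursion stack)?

b->a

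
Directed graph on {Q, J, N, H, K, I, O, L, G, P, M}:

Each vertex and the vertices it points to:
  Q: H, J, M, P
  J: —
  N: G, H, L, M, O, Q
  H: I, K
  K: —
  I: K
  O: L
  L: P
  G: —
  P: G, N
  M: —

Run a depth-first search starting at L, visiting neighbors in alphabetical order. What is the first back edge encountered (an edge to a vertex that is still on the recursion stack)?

DFS from L (visiting neighbors in alphabetical order); mark gray on enter, black on exit:
L gray
  P gray
    G gray
    G black
    N gray
      N→G: G black — skip
      H gray
        I gray
          K gray
          K black
        I black
        H→K: K black — skip
      H black
      N→L: L is gray → back edge
First back edge: N → L.

N→L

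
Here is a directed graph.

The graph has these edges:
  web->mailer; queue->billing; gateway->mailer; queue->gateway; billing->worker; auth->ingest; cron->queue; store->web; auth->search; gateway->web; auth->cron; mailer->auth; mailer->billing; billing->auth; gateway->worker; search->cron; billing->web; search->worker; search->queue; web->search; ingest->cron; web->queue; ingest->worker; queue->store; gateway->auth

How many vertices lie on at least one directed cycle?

A vertex is on a directed cycle iff it belongs to a strongly connected component of size ≥ 2 (or has a self-loop).
The vertices on cycles are {web, auth, cron, queue, store, ingest, mailer, search, billing, gateway} — 10 in total.

10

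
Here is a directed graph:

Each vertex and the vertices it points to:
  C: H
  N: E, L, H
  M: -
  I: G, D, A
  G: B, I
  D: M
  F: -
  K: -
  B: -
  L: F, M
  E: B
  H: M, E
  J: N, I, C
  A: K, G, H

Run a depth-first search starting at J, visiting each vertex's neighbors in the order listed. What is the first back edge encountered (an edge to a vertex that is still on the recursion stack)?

G->I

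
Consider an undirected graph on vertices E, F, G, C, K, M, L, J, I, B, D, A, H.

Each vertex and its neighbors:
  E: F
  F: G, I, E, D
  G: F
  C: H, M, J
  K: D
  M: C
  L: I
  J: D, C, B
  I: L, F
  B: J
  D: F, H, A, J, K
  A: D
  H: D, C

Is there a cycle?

DFS, tracking each vertex's parent; an edge to a visited non-parent vertex closes a cycle.
Start from J:
visit J (parent –)
  visit D (parent J)
    visit F (parent D)
      visit G (parent F)
        G–F: parent, skip
      visit I (parent F)
        visit L (parent I)
          L–I: parent, skip
        I–F: parent, skip
      visit E (parent F)
        E–F: parent, skip
      F–D: parent, skip
    visit H (parent D)
      H–D: parent, skip
      visit C (parent H)
        C–H: parent, skip
        visit M (parent C)
          M–C: parent, skip
        C–J: J visited and ≠ parent → cycle
Cycle: J – D – H – C – J.

Yes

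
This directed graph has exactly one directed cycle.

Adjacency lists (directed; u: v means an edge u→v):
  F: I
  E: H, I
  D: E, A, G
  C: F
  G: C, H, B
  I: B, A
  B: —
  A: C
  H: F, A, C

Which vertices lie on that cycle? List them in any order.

DFS with gray/black marking from I:
I gray
  B gray
  B black
  A gray
    C gray
      F gray
        F→I: I is gray → back edge
Back edge closes the cycle I → A → C → F → I; its vertices are {A, C, F, I}.

A, C, F, I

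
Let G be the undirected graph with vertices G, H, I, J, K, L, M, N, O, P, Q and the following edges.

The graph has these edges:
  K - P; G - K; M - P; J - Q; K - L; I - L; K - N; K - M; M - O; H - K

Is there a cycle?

DFS, tracking each vertex's parent; an edge to a visited non-parent vertex closes a cycle.
Start from G:
visit G (parent –)
  visit K (parent G)
    visit L (parent K)
      L–K: parent, skip
      visit I (parent L)
        I–L: parent, skip
    visit M (parent K)
      visit P (parent M)
        P–K: K visited and ≠ parent → cycle
Cycle: K – M – P – K.

Yes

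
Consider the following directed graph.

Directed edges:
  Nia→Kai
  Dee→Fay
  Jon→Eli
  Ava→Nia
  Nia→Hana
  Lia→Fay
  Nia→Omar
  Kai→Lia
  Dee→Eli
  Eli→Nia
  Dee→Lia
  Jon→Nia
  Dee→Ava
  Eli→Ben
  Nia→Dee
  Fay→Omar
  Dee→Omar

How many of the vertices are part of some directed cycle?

A vertex is on a directed cycle iff it belongs to a strongly connected component of size ≥ 2 (or has a self-loop).
The vertices on cycles are {Ava, Dee, Eli, Nia} — 4 in total.

4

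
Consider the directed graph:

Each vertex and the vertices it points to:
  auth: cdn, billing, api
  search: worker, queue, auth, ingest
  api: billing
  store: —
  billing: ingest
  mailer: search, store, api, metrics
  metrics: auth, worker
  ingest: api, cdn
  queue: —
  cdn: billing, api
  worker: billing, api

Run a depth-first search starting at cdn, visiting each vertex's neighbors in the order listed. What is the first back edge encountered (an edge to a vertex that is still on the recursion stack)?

api->billing

DFS from cdn (visiting each vertex's neighbors in the order listed); mark gray on enter, black on exit:
cdn gray
  billing gray
    ingest gray
      api gray
        api→billing: billing is gray → back edge
First back edge: api → billing.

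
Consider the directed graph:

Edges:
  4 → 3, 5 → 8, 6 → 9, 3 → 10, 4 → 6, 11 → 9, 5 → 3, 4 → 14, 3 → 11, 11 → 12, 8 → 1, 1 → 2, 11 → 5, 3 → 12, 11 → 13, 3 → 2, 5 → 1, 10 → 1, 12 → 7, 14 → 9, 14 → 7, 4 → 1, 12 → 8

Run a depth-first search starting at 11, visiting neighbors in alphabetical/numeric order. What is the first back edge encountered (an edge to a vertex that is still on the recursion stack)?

3->11

DFS from 11 (visiting neighbors in alphabetical/numeric order); mark gray on enter, black on exit:
11 gray
  5 gray
    1 gray
      2 gray
      2 black
    1 black
    3 gray
      3→2: 2 black — skip
      10 gray
        10→1: 1 black — skip
      10 black
      3→11: 11 is gray → back edge
First back edge: 3 → 11.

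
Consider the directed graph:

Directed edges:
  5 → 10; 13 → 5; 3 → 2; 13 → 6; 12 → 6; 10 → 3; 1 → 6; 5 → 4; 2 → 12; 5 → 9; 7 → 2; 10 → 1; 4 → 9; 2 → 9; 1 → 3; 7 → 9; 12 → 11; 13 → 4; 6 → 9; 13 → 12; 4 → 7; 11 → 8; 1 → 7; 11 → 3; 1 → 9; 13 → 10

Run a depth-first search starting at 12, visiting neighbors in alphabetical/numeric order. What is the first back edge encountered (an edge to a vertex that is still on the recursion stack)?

DFS from 12 (visiting neighbors in alphabetical/numeric order); mark gray on enter, black on exit:
12 gray
  6 gray
    9 gray
    9 black
  6 black
  11 gray
    3 gray
      2 gray
        2→9: 9 black — skip
        2→12: 12 is gray → back edge
First back edge: 2 → 12.

2→12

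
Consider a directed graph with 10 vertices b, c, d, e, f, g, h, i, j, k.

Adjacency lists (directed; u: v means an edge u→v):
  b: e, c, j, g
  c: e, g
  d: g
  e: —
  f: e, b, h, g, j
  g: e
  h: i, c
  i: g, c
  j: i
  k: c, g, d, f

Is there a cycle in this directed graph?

DFS with white/gray/black marking, starting from d:
d gray
  g gray
    e gray
    e black
  g black
d black
b gray
  b→e: e black — skip
  c gray
    c→e: e black — skip
    c→g: g black — skip
  c black
  j gray
    i gray
      i→g: g black — skip
      i→c: c black — skip
    i black
  j black
  b→g: g black — skip
b black
f gray
  f→e: e black — skip
  f→b: b black — skip
  h gray
    h→i: i black — skip
    h→c: c black — skip
  h black
  f→g: g black — skip
  f→j: j black — skip
f black
k gray
  k→c: c black — skip
  k→g: g black — skip
  k→d: d black — skip
  k→f: f black — skip
k black
Every edge goes to a white or black vertex — no back edge, so the graph is acyclic.

No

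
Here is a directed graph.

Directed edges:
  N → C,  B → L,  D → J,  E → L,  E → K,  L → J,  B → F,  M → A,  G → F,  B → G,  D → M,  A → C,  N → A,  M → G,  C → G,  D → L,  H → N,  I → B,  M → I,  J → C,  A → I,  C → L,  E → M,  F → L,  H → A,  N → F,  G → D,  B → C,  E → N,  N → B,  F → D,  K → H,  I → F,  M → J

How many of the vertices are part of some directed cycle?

10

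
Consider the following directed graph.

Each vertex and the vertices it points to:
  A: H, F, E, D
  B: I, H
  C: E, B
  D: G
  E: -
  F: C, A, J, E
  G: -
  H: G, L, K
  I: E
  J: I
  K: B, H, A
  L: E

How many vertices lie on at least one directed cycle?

A vertex is on a directed cycle iff it belongs to a strongly connected component of size ≥ 2 (or has a self-loop).
The vertices on cycles are {A, B, C, F, H, K} — 6 in total.

6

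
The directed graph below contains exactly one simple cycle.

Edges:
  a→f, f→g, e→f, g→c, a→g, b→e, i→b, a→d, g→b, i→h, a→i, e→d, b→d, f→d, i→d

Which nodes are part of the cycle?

b, e, f, g

DFS with gray/black marking from g:
g gray
  c gray
  c black
  b gray
    d gray
    d black
    e gray
      f gray
        f→d: d black — skip
        f→g: g is gray → back edge
Back edge closes the cycle g → b → e → f → g; its vertices are {b, e, f, g}.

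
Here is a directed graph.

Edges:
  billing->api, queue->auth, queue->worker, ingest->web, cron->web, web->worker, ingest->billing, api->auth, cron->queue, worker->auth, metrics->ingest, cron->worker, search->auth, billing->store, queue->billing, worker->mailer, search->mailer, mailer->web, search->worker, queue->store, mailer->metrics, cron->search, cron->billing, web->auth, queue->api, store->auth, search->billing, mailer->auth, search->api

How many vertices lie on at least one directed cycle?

5

A vertex is on a directed cycle iff it belongs to a strongly connected component of size ≥ 2 (or has a self-loop).
The vertices on cycles are {web, ingest, mailer, worker, metrics} — 5 in total.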